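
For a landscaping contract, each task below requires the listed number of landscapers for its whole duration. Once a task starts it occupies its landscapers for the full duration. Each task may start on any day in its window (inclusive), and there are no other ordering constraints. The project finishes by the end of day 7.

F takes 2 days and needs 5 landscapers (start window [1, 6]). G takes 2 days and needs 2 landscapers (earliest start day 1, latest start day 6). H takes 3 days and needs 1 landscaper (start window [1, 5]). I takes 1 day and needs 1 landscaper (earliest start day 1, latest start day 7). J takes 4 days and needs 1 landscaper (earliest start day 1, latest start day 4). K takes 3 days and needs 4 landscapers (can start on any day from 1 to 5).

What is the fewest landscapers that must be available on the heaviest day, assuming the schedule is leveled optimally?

6

Early-start (F@1, G@1, H@1, I@1, J@1, K@1) gives peak 14: d1:14  d2:13  d3:6  d4:1  d5:0  d6:0  d7:0.
Shift G→3, I→3, J→3, K→5.
Schedule F@1, G@3, H@1, I@3, J@3, K@5: d1:6  d2:6  d3:5  d4:3  d5:5  d6:5  d7:4 — peak 6.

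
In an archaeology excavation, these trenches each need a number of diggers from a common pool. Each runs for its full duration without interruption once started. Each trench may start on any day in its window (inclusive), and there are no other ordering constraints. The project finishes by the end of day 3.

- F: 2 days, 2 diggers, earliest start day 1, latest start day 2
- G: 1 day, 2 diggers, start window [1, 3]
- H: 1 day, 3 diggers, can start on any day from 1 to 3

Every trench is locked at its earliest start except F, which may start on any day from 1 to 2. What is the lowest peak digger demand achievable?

F@1: d1:7  d2:2  d3:0 → peak 7
F@2: d1:5  d2:2  d3:2 → peak 5
Best is F@2, peak 5.

5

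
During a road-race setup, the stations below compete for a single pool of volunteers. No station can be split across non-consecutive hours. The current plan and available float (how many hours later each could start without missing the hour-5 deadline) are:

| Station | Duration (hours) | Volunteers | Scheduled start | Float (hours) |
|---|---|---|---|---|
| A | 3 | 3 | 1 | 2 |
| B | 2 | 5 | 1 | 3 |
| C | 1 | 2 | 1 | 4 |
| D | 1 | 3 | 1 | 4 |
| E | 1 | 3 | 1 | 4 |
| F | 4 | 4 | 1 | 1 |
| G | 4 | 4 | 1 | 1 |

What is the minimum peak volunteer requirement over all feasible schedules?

Early-start (A@1, B@1, C@1, D@1, E@1, F@1, G@1) gives peak 24: h1:24  h2:16  h3:11  h4:8  h5:0.
Shift B→4, F→2, G→2.
Schedule A@1, B@4, C@1, D@1, E@1, F@2, G@2: h1:11  h2:11  h3:11  h4:13  h5:13 — peak 13.

13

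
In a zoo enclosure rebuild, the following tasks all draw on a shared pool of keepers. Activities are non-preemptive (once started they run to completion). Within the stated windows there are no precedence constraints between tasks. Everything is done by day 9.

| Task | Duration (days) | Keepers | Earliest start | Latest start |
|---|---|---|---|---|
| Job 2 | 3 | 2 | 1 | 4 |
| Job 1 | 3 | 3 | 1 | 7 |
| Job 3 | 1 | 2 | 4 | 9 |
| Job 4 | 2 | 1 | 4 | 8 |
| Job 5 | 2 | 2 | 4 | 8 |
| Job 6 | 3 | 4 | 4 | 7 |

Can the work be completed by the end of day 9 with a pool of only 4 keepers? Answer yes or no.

no

The minimum achievable peak is 5; 4 < 5, so no feasible schedule stays within the cap.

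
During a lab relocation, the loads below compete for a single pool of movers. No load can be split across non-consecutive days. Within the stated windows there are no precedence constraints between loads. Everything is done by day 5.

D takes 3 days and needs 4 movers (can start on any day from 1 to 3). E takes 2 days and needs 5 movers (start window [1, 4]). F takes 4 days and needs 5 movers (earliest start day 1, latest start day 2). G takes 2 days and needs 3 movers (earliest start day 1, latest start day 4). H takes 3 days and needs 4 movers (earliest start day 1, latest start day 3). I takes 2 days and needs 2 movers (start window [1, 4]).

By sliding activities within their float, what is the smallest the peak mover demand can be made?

Early-start (D@1, E@1, F@1, G@1, H@1, I@1) gives peak 23: d1:23  d2:23  d3:13  d4:5  d5:0.
Shift G→4, H→3, I→4.
Schedule D@1, E@1, F@1, G@4, H@3, I@4: d1:14  d2:14  d3:13  d4:14  d5:9 — peak 14.

14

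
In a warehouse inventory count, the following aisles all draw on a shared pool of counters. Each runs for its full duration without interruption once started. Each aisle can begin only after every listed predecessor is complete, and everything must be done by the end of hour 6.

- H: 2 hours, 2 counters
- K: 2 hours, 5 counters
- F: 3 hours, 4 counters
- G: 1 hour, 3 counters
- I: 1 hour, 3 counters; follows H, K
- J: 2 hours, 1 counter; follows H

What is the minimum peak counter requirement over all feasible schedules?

Early-start (H@1, K@1, F@1, G@1, I@3, J@3) gives peak 14: h1:14  h2:11  h3:8  h4:1  h5:0  h6:0.
Shift K→4, G→6, I→6.
Schedule H@1, K@4, F@1, G@6, I@6, J@3: h1:6  h2:6  h3:5  h4:6  h5:5  h6:6 — peak 6.
Total counter-hours = 34 over 6 hours ⇒ peak ≥ ⌈34/6⌉ = 6, so 6 is optimal.

6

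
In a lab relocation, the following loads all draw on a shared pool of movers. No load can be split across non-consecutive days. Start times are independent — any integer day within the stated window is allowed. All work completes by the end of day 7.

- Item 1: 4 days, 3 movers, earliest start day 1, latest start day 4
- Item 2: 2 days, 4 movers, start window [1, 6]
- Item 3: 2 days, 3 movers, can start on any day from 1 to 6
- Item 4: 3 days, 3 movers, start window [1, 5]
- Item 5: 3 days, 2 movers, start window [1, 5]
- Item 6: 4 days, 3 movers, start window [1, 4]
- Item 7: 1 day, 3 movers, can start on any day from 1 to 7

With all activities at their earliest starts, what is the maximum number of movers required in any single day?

Early-start schedule: Item 1@1, Item 2@1, Item 3@1, Item 4@1, Item 5@1, Item 6@1, Item 7@1.
Load per day: day 1: 21, day 2: 18, day 3: 11, day 4: 6, day 5: 0, day 6: 0, day 7: 0.
Peak is 21.

21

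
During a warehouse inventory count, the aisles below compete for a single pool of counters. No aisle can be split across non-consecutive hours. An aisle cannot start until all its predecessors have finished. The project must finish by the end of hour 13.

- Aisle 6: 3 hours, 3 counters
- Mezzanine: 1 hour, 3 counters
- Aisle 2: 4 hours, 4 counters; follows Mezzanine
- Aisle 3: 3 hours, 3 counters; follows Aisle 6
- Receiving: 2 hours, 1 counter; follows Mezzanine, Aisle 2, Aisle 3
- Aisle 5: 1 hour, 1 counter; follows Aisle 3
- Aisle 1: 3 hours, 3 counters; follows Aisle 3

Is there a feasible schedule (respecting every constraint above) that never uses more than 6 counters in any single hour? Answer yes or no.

yes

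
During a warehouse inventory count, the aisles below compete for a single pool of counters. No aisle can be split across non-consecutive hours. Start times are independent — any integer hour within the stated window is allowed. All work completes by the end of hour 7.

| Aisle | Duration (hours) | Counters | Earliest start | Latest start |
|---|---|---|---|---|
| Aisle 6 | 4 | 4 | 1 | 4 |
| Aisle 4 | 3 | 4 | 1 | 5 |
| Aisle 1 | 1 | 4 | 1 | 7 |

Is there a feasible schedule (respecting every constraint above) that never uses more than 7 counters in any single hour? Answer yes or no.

no

The minimum achievable peak is 8; 7 < 8, so no feasible schedule stays within the cap.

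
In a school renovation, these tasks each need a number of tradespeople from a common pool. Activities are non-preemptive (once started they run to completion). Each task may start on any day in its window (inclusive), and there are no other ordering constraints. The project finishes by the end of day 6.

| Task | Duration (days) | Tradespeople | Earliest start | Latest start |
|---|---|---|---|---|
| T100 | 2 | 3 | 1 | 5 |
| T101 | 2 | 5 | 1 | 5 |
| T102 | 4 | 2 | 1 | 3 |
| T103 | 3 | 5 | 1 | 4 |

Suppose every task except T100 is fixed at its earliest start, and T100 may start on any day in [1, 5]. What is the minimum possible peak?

T100@1: d1:15  d2:15  d3:7  d4:2  d5:0  d6:0 → peak 15
T100@2: d1:12  d2:15  d3:10  d4:2  d5:0  d6:0 → peak 15
T100@3: d1:12  d2:12  d3:10  d4:5  d5:0  d6:0 → peak 12
T100@4: d1:12  d2:12  d3:7  d4:5  d5:3  d6:0 → peak 12
T100@5: d1:12  d2:12  d3:7  d4:2  d5:3  d6:3 → peak 12
Best is T100@3, peak 12.

12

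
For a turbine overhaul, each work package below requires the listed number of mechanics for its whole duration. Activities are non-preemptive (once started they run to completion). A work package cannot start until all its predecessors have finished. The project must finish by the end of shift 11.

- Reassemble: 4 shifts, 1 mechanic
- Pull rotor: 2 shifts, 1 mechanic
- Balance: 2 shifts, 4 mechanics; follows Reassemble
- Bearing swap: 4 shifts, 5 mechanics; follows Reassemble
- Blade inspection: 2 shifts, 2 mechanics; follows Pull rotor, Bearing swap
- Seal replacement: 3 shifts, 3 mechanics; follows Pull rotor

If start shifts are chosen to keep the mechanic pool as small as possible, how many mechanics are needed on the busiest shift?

6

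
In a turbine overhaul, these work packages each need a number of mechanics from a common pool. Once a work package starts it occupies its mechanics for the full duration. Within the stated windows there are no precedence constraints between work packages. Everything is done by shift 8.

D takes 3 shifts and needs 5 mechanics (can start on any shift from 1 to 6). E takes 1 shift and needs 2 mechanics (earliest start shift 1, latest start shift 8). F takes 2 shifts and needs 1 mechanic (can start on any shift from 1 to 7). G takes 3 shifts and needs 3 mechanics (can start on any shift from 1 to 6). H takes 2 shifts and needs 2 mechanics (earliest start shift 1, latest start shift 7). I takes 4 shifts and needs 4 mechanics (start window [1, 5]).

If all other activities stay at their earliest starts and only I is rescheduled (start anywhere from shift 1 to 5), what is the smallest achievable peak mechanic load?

13

I@1: s1:17  s2:15  s3:12  s4:4  s5:0  s6:0  s7:0  s8:0 → peak 17
I@2: s1:13  s2:15  s3:12  s4:4  s5:4  s6:0  s7:0  s8:0 → peak 15
I@3: s1:13  s2:11  s3:12  s4:4  s5:4  s6:4  s7:0  s8:0 → peak 13
I@4: s1:13  s2:11  s3:8  s4:4  s5:4  s6:4  s7:4  s8:0 → peak 13
I@5: s1:13  s2:11  s3:8  s4:0  s5:4  s6:4  s7:4  s8:4 → peak 13
Best is I@3, peak 13.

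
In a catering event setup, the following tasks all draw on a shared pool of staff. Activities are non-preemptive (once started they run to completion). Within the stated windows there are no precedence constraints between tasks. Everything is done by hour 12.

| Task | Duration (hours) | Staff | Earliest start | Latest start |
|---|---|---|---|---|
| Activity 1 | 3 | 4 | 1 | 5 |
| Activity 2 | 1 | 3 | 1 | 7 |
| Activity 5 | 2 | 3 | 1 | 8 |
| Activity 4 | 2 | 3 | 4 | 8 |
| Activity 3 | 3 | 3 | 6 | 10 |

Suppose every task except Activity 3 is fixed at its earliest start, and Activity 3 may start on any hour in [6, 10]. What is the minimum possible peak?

Activity 3@6: h1:10  h2:7  h3:4  h4:3  h5:3  h6:3  h7:3  h8:3  h9:0  h10:0  h11:0  h12:0 → peak 10
Activity 3@7: h1:10  h2:7  h3:4  h4:3  h5:3  h6:0  h7:3  h8:3  h9:3  h10:0  h11:0  h12:0 → peak 10
Activity 3@8: h1:10  h2:7  h3:4  h4:3  h5:3  h6:0  h7:0  h8:3  h9:3  h10:3  h11:0  h12:0 → peak 10
Activity 3@9: h1:10  h2:7  h3:4  h4:3  h5:3  h6:0  h7:0  h8:0  h9:3  h10:3  h11:3  h12:0 → peak 10
Activity 3@10: h1:10  h2:7  h3:4  h4:3  h5:3  h6:0  h7:0  h8:0  h9:0  h10:3  h11:3  h12:3 → peak 10
Best is Activity 3@6, peak 10.

10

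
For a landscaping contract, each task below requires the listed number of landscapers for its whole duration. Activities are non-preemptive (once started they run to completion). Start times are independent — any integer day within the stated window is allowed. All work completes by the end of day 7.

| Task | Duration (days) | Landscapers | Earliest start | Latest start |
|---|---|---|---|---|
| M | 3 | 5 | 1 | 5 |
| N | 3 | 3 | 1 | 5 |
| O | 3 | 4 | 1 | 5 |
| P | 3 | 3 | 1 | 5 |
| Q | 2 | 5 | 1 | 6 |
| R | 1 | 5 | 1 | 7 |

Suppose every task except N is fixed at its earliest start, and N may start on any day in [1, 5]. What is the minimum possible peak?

22

N@1: d1:25  d2:20  d3:15  d4:0  d5:0  d6:0  d7:0 → peak 25
N@2: d1:22  d2:20  d3:15  d4:3  d5:0  d6:0  d7:0 → peak 22
N@3: d1:22  d2:17  d3:15  d4:3  d5:3  d6:0  d7:0 → peak 22
N@4: d1:22  d2:17  d3:12  d4:3  d5:3  d6:3  d7:0 → peak 22
N@5: d1:22  d2:17  d3:12  d4:0  d5:3  d6:3  d7:3 → peak 22
Best is N@2, peak 22.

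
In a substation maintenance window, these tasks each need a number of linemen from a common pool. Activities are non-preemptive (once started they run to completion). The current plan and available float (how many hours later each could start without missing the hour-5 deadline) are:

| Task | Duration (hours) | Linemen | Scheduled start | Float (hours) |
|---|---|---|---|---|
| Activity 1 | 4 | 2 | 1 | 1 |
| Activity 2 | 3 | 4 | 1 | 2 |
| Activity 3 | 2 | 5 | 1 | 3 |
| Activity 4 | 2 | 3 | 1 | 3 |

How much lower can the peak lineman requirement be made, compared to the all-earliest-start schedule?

5

Early-start peak: h1:14  h2:14  h3:6  h4:2  h5:0 ⇒ 14.
Leveled (Activity 1@1, Activity 2@1, Activity 3@4, Activity 4@1): h1:9  h2:9  h3:6  h4:7  h5:5 ⇒ 9.
Reduction 14 − 9 = 5.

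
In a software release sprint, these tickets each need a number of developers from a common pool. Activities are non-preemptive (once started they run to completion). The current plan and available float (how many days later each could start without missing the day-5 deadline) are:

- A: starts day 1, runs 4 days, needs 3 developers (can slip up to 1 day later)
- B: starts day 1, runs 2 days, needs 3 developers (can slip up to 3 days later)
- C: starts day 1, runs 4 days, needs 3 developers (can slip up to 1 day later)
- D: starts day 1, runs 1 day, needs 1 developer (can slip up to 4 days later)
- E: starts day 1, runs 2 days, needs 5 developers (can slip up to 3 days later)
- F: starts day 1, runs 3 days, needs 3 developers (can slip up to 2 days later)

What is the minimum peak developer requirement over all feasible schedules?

12

Early-start (A@1, B@1, C@1, D@1, E@1, F@1) gives peak 18: d1:18  d2:17  d3:9  d4:6  d5:0.
Shift D→3, E→4.
Schedule A@1, B@1, C@1, D@3, E@4, F@1: d1:12  d2:12  d3:10  d4:11  d5:5 — peak 12.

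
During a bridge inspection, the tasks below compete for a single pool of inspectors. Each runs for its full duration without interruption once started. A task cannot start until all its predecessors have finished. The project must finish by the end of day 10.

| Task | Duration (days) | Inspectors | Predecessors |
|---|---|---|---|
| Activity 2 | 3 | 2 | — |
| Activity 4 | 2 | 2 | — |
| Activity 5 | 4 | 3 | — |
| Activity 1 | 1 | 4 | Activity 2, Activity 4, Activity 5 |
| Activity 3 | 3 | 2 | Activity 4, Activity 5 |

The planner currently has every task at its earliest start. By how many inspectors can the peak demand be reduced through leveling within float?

3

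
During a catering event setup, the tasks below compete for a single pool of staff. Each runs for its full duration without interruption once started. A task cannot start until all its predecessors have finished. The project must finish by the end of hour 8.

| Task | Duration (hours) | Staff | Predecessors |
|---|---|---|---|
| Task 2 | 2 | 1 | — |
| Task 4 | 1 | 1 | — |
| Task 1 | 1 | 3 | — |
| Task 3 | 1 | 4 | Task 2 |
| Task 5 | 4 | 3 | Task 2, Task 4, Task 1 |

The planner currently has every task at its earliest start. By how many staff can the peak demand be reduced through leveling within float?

Early-start peak: h1:5  h2:1  h3:7  h4:3  h5:3  h6:3  h7:0  h8:0 ⇒ 7.
Leveled (Task 2@1, Task 4@1, Task 1@2, Task 3@3, Task 5@4): h1:2  h2:4  h3:4  h4:3  h5:3  h6:3  h7:3  h8:0 ⇒ 4.
Reduction 7 − 4 = 3.

3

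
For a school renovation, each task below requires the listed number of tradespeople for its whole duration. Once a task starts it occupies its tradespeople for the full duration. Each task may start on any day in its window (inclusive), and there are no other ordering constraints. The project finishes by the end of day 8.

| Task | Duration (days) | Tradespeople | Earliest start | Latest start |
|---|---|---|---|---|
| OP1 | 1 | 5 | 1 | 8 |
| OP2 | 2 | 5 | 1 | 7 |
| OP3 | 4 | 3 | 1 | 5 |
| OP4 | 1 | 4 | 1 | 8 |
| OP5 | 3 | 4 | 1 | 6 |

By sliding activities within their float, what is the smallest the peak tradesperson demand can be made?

7

Early-start (OP1@1, OP2@1, OP3@1, OP4@1, OP5@1) gives peak 21: d1:21  d2:12  d3:7  d4:3  d5:0  d6:0  d7:0  d8:0.
Shift OP2→2, OP3→4, OP4→4, OP5→5.
Schedule OP1@1, OP2@2, OP3@4, OP4@4, OP5@5: d1:5  d2:5  d3:5  d4:7  d5:7  d6:7  d7:7  d8:0 — peak 7.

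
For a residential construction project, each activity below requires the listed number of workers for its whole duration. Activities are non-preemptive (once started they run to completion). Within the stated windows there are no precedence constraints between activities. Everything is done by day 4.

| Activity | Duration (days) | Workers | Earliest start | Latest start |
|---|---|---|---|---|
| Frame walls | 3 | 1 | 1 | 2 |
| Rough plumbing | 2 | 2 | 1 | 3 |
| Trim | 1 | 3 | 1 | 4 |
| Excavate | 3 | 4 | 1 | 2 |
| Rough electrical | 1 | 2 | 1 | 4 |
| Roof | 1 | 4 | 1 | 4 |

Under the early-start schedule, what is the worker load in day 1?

At early start, day 1 has: Frame walls, Rough plumbing, Trim, Excavate, Rough electrical, Roof.
Demand: 1 + 2 + 3 + 4 + 2 + 4 = 16.

16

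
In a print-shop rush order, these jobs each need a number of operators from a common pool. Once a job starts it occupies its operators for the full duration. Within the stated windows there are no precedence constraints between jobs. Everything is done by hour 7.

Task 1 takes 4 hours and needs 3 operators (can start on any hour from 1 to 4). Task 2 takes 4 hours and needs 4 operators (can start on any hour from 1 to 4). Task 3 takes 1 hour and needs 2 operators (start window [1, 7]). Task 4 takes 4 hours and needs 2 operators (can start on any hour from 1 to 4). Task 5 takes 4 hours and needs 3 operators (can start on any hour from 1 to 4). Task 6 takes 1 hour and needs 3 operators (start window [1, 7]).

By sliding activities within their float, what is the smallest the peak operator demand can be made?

12

Early-start (Task 1@1, Task 2@1, Task 3@1, Task 4@1, Task 5@1, Task 6@1) gives peak 17: h1:17  h2:12  h3:12  h4:12  h5:0  h6:0  h7:0.
Shift Task 5→2, Task 6→5.
Schedule Task 1@1, Task 2@1, Task 3@1, Task 4@1, Task 5@2, Task 6@5: h1:11  h2:12  h3:12  h4:12  h5:6  h6:0  h7:0 — peak 12.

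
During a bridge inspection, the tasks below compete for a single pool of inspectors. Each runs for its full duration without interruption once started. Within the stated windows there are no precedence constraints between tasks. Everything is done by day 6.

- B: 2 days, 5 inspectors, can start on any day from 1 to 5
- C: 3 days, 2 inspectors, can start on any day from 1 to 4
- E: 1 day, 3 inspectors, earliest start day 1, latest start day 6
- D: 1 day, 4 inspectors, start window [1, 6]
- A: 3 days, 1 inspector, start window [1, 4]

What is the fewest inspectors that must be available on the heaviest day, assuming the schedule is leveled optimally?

Early-start (B@1, C@1, E@1, D@1, A@1) gives peak 15: d1:15  d2:8  d3:3  d4:0  d5:0  d6:0.
Shift C→3, E→3, D→6, A→4.
Schedule B@1, C@3, E@3, D@6, A@4: d1:5  d2:5  d3:5  d4:3  d5:3  d6:5 — peak 5.
Total inspector-days = 26 over 6 days ⇒ peak ≥ ⌈26/6⌉ = 5, so 5 is optimal.

5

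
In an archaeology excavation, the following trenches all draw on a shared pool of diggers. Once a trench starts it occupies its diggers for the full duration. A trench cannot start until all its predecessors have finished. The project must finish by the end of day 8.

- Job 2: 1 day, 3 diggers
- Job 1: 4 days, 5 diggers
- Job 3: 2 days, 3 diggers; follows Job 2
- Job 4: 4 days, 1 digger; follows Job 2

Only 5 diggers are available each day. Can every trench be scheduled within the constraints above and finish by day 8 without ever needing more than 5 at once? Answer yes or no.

no

The minimum achievable peak is 6; 5 < 6, so no feasible schedule stays within the cap.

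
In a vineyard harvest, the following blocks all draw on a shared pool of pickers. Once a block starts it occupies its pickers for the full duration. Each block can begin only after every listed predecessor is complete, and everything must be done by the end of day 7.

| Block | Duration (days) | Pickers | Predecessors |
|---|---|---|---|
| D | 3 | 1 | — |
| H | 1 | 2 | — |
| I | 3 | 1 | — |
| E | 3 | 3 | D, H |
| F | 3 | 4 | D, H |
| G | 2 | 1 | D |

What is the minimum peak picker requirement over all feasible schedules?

8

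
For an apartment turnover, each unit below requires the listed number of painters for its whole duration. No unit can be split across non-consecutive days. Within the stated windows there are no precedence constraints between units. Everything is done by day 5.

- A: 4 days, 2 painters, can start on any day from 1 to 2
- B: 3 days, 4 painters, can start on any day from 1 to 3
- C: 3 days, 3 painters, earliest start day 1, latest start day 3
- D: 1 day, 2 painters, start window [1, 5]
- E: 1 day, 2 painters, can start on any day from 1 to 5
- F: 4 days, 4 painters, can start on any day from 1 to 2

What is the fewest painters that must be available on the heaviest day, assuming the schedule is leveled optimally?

Early-start (A@1, B@1, C@1, D@1, E@1, F@1) gives peak 17: d1:17  d2:13  d3:13  d4:6  d5:0.
Shift F→2.
Schedule A@1, B@1, C@1, D@1, E@1, F@2: d1:13  d2:13  d3:13  d4:6  d5:4 — peak 13.

13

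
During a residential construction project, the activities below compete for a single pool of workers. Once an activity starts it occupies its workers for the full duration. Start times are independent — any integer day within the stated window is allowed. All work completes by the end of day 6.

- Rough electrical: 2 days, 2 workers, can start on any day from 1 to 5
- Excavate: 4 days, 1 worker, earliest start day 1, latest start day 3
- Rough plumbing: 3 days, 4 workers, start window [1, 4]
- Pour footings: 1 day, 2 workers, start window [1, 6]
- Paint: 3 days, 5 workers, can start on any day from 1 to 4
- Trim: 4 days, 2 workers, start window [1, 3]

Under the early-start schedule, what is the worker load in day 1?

At early start, day 1 has: Rough electrical, Excavate, Rough plumbing, Pour footings, Paint, Trim.
Demand: 2 + 1 + 4 + 2 + 5 + 2 = 16.

16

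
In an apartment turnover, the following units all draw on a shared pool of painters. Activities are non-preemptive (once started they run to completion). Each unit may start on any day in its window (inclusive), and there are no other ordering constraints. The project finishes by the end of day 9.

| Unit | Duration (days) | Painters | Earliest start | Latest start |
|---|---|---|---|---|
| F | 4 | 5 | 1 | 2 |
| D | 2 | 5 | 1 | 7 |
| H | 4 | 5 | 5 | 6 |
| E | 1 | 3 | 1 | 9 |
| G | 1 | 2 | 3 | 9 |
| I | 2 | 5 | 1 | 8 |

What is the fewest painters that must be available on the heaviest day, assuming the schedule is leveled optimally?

Early-start (F@1, D@1, H@5, E@1, G@3, I@1) gives peak 18: d1:18  d2:15  d3:7  d4:5  d5:5  d6:5  d7:5  d8:5  d9:0.
Shift E→3, I→4.
Schedule F@1, D@1, H@5, E@3, G@3, I@4: d1:10  d2:10  d3:10  d4:10  d5:10  d6:5  d7:5  d8:5  d9:0 — peak 10.

10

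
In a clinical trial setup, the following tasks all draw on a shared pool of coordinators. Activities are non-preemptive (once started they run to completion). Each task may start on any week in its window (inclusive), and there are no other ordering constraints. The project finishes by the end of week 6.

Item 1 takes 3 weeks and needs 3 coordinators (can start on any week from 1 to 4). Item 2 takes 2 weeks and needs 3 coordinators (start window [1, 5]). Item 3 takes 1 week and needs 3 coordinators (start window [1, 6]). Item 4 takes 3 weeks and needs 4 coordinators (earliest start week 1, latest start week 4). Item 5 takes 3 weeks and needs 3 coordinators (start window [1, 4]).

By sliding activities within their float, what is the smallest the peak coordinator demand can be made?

Early-start (Item 1@1, Item 2@1, Item 3@1, Item 4@1, Item 5@1) gives peak 16: w1:16  w2:13  w3:10  w4:0  w5:0  w6:0.
Shift Item 3→3, Item 4→4, Item 5→4.
Schedule Item 1@1, Item 2@1, Item 3@3, Item 4@4, Item 5@4: w1:6  w2:6  w3:6  w4:7  w5:7  w6:7 — peak 7.
Total coordinator-weeks = 39 over 6 weeks ⇒ peak ≥ ⌈39/6⌉ = 7, so 7 is optimal.

7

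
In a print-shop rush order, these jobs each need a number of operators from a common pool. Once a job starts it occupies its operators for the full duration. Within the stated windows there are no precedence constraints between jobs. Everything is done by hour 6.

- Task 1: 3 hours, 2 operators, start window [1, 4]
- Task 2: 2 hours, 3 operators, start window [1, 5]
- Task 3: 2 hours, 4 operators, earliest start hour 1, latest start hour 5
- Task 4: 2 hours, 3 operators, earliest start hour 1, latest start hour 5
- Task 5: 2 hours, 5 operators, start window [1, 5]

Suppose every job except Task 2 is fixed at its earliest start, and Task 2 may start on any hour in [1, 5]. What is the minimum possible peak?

Task 2@1: h1:17  h2:17  h3:2  h4:0  h5:0  h6:0 → peak 17
Task 2@2: h1:14  h2:17  h3:5  h4:0  h5:0  h6:0 → peak 17
Task 2@3: h1:14  h2:14  h3:5  h4:3  h5:0  h6:0 → peak 14
Task 2@4: h1:14  h2:14  h3:2  h4:3  h5:3  h6:0 → peak 14
Task 2@5: h1:14  h2:14  h3:2  h4:0  h5:3  h6:3 → peak 14
Best is Task 2@3, peak 14.

14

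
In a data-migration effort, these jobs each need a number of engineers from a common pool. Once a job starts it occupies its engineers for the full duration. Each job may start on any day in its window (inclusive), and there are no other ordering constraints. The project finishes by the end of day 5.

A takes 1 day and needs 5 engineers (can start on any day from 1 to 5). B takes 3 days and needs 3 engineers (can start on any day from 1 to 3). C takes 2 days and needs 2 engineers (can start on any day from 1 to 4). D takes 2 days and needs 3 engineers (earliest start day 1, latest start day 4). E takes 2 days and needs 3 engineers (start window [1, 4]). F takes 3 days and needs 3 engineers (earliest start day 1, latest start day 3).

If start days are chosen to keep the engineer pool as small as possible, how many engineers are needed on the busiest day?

Early-start (A@1, B@1, C@1, D@1, E@1, F@1) gives peak 19: d1:19  d2:14  d3:6  d4:0  d5:0.
Shift C→2, D→4, E→4, F→2.
Schedule A@1, B@1, C@2, D@4, E@4, F@2: d1:8  d2:8  d3:8  d4:9  d5:6 — peak 9.

9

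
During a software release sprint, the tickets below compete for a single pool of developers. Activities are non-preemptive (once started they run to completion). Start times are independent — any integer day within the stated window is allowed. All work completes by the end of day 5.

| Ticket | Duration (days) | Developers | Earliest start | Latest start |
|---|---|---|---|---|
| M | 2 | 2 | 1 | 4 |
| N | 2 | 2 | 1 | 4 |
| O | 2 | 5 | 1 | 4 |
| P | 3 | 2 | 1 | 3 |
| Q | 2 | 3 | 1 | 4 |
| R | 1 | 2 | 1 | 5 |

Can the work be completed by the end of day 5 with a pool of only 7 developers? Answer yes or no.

Schedule M@1, N@1, O@3, P@3, Q@1, R@5: d1:7  d2:7  d3:7  d4:7  d5:4 — peak 7 ≤ 7.

yes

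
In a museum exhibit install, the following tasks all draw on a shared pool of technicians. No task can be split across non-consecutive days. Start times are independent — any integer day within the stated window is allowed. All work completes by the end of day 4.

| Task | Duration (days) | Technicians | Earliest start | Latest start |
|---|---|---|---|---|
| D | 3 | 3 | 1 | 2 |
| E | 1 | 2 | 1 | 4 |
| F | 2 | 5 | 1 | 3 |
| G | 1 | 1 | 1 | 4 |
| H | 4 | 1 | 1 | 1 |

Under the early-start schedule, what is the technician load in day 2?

9

At early start, day 2 has: D, F, H.
Demand: 3 + 5 + 1 = 9.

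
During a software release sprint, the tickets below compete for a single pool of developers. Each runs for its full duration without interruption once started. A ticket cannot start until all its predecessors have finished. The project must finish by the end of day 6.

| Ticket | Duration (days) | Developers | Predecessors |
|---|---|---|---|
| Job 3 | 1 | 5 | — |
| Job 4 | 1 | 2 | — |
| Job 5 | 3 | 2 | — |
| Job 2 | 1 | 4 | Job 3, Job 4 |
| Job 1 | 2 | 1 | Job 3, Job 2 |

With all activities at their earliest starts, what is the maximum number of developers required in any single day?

Early-start schedule: Job 3@1, Job 4@1, Job 5@1, Job 2@2, Job 1@3.
Load per day: day 1: 9, day 2: 6, day 3: 3, day 4: 1, day 5: 0, day 6: 0.
Peak is 9.

9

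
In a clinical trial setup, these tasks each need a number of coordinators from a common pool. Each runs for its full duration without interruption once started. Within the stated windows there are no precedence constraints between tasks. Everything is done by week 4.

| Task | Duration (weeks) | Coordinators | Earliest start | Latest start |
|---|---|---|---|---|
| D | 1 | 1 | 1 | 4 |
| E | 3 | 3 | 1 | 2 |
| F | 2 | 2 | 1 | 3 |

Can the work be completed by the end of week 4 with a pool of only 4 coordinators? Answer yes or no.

no

The minimum achievable peak is 5; 4 < 5, so no feasible schedule stays within the cap.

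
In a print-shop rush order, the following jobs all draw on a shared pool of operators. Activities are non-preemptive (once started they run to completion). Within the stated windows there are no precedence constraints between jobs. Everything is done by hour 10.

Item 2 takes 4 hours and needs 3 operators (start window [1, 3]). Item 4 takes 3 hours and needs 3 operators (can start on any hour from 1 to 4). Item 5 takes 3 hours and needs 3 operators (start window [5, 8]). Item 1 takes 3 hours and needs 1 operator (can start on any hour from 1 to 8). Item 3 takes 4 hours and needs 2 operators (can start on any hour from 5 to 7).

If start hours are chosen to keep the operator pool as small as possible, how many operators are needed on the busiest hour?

6

Early-start (Item 2@1, Item 4@1, Item 5@5, Item 1@1, Item 3@5) gives peak 7: h1:7  h2:7  h3:7  h4:3  h5:5  h6:5  h7:5  h8:2  h9:0  h10:0.
Shift Item 1→4.
Schedule Item 2@1, Item 4@1, Item 5@5, Item 1@4, Item 3@5: h1:6  h2:6  h3:6  h4:4  h5:6  h6:6  h7:5  h8:2  h9:0  h10:0 — peak 6.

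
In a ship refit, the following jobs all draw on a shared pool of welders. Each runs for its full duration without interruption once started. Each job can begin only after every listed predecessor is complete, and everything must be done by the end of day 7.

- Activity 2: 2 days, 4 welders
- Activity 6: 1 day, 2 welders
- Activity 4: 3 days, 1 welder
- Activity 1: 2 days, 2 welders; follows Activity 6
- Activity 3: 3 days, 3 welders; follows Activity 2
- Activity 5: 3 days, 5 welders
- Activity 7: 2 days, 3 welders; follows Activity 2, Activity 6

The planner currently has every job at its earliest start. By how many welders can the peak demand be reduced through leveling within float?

Early-start peak: d1:12  d2:12  d3:14  d4:6  d5:3  d6:0  d7:0 ⇒ 14.
Leveled (Activity 2@1, Activity 6@1, Activity 4@1, Activity 1@2, Activity 3@3, Activity 5@4, Activity 7@6): d1:7  d2:7  d3:6  d4:8  d5:8  d6:8  d7:3 ⇒ 8.
Reduction 14 − 8 = 6.

6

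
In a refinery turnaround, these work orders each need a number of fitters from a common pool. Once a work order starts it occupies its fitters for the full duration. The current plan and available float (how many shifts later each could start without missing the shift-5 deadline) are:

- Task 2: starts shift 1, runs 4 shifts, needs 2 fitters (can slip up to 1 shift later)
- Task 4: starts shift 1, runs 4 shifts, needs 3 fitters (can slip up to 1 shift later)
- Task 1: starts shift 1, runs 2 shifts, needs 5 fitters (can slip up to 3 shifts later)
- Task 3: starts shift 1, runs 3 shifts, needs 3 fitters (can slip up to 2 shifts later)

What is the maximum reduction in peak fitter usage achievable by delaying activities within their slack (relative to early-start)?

3

Early-start peak: s1:13  s2:13  s3:8  s4:5  s5:0 ⇒ 13.
Leveled (Task 2@1, Task 4@1, Task 1@1, Task 3@3): s1:10  s2:10  s3:8  s4:8  s5:3 ⇒ 10.
Reduction 13 − 10 = 3.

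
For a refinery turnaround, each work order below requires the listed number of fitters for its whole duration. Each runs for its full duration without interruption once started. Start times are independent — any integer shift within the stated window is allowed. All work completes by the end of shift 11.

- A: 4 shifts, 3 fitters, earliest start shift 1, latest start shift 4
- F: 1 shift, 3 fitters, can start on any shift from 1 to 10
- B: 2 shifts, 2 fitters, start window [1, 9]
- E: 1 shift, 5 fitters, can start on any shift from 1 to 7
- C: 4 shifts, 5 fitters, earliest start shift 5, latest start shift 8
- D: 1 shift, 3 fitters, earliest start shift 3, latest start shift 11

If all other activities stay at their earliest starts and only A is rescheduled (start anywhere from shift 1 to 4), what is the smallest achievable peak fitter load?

A@1: s1:13  s2:5  s3:6  s4:3  s5:5  s6:5  s7:5  s8:5  s9:0  s10:0  s11:0 → peak 13
A@2: s1:10  s2:5  s3:6  s4:3  s5:8  s6:5  s7:5  s8:5  s9:0  s10:0  s11:0 → peak 10
A@3: s1:10  s2:2  s3:6  s4:3  s5:8  s6:8  s7:5  s8:5  s9:0  s10:0  s11:0 → peak 10
A@4: s1:10  s2:2  s3:3  s4:3  s5:8  s6:8  s7:8  s8:5  s9:0  s10:0  s11:0 → peak 10
Best is A@2, peak 10.

10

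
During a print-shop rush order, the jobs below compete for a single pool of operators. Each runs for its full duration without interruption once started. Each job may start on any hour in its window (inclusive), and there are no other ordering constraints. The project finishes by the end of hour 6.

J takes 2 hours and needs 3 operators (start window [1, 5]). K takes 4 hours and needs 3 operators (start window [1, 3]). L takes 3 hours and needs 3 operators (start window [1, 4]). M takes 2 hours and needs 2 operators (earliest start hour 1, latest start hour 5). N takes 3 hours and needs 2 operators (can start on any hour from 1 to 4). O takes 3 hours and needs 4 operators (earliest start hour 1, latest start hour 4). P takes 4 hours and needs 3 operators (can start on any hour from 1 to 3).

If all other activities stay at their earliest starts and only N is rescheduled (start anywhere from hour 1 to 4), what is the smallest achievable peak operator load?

18

N@1: h1:20  h2:20  h3:15  h4:6  h5:0  h6:0 → peak 20
N@2: h1:18  h2:20  h3:15  h4:8  h5:0  h6:0 → peak 20
N@3: h1:18  h2:18  h3:15  h4:8  h5:2  h6:0 → peak 18
N@4: h1:18  h2:18  h3:13  h4:8  h5:2  h6:2 → peak 18
Best is N@3, peak 18.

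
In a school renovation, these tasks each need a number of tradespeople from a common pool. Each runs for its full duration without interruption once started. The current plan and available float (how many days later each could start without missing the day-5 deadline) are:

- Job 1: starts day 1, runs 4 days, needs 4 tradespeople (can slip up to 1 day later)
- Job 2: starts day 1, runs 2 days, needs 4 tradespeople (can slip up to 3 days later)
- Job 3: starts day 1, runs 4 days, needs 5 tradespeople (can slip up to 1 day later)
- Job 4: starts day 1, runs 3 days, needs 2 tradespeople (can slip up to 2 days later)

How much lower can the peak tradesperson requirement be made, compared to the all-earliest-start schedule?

Early-start peak: d1:15  d2:15  d3:11  d4:9  d5:0 ⇒ 15.
Leveled (Job 1@1, Job 2@1, Job 3@1, Job 4@3): d1:13  d2:13  d3:11  d4:11  d5:2 ⇒ 13.
Reduction 15 − 13 = 2.

2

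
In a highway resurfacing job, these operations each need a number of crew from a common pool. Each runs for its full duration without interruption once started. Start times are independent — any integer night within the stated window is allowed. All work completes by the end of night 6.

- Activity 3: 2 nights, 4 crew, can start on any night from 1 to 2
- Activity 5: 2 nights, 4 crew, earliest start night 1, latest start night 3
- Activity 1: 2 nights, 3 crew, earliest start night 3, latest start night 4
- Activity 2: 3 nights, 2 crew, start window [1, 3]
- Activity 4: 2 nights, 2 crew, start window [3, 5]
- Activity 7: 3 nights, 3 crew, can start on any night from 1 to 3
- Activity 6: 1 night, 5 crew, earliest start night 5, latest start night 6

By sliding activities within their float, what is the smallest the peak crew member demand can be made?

Early-start (Activity 3@1, Activity 5@1, Activity 1@3, Activity 2@1, Activity 4@3, Activity 7@1, Activity 6@5) gives peak 13: n1:13  n2:13  n3:10  n4:5  n5:5  n6:0.
Shift Activity 2→3, Activity 4→5, Activity 7→3, Activity 6→6.
Schedule Activity 3@1, Activity 5@1, Activity 1@3, Activity 2@3, Activity 4@5, Activity 7@3, Activity 6@6: n1:8  n2:8  n3:8  n4:8  n5:7  n6:7 — peak 8.
Total crew member-nights = 46 over 6 nights ⇒ peak ≥ ⌈46/6⌉ = 8, so 8 is optimal.

8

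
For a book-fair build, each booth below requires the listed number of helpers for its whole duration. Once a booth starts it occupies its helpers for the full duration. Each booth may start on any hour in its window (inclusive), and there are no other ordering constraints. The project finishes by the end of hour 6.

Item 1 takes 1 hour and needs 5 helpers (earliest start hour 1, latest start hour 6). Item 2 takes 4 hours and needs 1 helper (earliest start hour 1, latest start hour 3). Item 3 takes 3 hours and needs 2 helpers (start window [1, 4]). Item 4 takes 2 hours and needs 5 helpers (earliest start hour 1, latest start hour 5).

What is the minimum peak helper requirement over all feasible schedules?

Early-start (Item 1@1, Item 2@1, Item 3@1, Item 4@1) gives peak 13: h1:13  h2:8  h3:3  h4:1  h5:0  h6:0.
Shift Item 3→2, Item 4→5.
Schedule Item 1@1, Item 2@1, Item 3@2, Item 4@5: h1:6  h2:3  h3:3  h4:3  h5:5  h6:5 — peak 6.

6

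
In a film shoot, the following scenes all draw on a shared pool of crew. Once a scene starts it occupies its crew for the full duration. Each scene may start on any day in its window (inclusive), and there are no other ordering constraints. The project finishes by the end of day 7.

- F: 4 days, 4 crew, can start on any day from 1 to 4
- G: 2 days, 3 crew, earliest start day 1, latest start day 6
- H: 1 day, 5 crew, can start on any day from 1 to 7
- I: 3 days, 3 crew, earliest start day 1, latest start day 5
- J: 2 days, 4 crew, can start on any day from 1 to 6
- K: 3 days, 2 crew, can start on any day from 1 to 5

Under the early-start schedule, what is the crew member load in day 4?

At early start, day 4 has: F.
Demand: 4 = 4.

4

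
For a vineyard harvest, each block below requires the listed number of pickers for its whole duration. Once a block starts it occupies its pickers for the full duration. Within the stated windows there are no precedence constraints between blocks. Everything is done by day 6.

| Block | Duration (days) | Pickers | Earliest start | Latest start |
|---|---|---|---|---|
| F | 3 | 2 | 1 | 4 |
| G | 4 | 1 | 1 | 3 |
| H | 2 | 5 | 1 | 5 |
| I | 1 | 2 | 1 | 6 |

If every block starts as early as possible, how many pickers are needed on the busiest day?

Early-start schedule: F@1, G@1, H@1, I@1.
Load per day: day 1: 10, day 2: 8, day 3: 3, day 4: 1, day 5: 0, day 6: 0.
Peak is 10.

10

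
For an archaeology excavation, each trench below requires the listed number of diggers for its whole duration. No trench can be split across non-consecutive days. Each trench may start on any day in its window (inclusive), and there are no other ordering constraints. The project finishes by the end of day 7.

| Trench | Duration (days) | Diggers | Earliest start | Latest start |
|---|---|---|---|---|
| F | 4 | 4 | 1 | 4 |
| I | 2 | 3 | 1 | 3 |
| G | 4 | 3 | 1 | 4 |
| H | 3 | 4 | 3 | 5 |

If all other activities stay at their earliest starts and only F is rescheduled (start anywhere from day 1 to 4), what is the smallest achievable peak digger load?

11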